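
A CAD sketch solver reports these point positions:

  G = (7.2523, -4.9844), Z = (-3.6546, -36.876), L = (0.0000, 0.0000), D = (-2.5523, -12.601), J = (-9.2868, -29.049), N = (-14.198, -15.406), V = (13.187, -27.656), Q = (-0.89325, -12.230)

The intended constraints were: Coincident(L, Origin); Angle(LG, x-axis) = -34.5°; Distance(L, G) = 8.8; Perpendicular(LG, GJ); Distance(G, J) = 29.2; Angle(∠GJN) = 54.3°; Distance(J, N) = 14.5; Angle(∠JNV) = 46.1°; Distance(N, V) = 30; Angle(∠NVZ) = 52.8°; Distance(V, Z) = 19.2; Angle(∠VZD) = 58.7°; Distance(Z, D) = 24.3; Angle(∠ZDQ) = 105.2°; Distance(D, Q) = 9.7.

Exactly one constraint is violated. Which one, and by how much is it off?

Distance(D, Q) = 9.7 — off by 8.00.

L = (0.00, 0.00) ✓; LG at -34.50° ✓; |LG| = 8.800 ✓; ∠(LG, GJ) = 90.00° ✓; |GJ| = 29.20 ✓; ∠GJN = 54.30° ✓; |JN| = 14.50 ✓; ∠JNV = 46.10° ✓; |NV| = 30.00 ✓; ∠NVZ = 52.80° ✓; |VZ| = 19.20 ✓; ∠VZD = 58.70° ✓; |ZD| = 24.30 ✓; ∠ZDQ = 105.2° ✓; |DQ| = 1.700 ✗.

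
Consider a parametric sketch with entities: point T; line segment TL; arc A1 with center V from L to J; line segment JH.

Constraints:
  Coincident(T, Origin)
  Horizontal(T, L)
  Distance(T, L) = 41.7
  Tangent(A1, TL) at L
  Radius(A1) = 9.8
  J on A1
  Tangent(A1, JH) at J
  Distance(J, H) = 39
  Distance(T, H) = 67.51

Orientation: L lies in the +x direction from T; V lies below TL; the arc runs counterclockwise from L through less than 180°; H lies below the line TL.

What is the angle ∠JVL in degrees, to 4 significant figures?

109.6°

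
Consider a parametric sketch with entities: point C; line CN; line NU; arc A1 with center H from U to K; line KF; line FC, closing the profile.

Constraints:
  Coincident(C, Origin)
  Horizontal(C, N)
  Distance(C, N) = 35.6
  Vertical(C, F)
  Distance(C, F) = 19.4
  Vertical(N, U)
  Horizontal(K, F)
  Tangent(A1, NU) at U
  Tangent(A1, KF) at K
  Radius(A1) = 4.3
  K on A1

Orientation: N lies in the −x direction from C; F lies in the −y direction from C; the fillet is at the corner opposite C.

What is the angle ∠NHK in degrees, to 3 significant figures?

164°

C is at the origin; C and N share the same y with |CN| = 35.6 and N on the −x side, so N = (-35.6, 0.00). C and F share the same x with |CF| = 19.4 and F on the −y side, so F = (0.00, -19.4). The virtual corner opposite C is at (-35.6, -19.4). The tangent condition forces HU to be normal to NU and since A1 is tangent to KF there, HK ⟂ KF, with radius 4.3, so the center H sits 4.3 in from both sides at H = (-31.3, -15.1). That places the tangent points at U = (-35.6, -15.1) on NU and K = (-31.3, -19.4) on KF. Then cos ∠NHK = HN·HK / (|HN||HK|), giving 164°.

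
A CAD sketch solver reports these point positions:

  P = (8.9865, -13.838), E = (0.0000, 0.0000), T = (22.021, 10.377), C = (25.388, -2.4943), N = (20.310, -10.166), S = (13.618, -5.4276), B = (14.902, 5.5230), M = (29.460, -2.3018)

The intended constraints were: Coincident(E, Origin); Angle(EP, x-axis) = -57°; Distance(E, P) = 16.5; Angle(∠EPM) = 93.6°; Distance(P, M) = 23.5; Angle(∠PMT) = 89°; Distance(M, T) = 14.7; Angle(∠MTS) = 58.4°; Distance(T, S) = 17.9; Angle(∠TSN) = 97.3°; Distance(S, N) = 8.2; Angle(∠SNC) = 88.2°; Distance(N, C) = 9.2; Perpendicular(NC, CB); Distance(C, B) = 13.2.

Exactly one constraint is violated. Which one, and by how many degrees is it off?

Perpendicular(NC, CB) — off by 3.90°.

E = (0.00, 0.00) ✓; EP at -57.00° ✓; |EP| = 16.50 ✓; ∠EPM = 93.60° ✓; |PM| = 23.50 ✓; ∠PMT = 89.00° ✓; |MT| = 14.70 ✓; ∠MTS = 58.40° ✓; |TS| = 17.90 ✓; ∠TSN = 97.30° ✓; |SN| = 8.200 ✓; ∠SNC = 88.20° ✓; |NC| = 9.200 ✓; ∠(NC, CB) = 86.10° ✗; |CB| = 13.20 ✓.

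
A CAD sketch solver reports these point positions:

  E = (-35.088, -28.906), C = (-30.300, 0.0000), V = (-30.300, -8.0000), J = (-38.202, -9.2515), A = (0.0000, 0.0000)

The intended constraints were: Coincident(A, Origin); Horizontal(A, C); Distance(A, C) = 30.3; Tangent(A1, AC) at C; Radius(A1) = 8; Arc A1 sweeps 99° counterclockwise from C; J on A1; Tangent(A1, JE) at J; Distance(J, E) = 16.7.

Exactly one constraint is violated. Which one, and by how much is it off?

Distance(J, E) = 16.7 — off by 3.20.

A = (0.00, 0.00) ✓; A.y = 0.00, C.y = 0.00 ✓; |AC| = 30.30 ✓; ∠(VC, CA) = 90.00° ✓; |VC| = 8.000 ✓; bearing(V→J) − bearing(V→C) = 99.00° ✓; |VJ| = 8.000 ✓; ∠(VJ, JE) = 90.00° ✓; |JE| = 19.90 ✗.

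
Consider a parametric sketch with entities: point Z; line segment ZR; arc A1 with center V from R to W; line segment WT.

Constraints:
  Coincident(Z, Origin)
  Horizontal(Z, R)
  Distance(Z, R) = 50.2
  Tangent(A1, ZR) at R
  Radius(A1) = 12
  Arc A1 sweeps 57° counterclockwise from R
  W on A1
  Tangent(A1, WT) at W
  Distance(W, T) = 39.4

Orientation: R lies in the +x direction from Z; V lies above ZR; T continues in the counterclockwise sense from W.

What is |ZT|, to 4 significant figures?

90.34

Z is at the origin; ZR is horizontal with |ZR| = 50.2 and R on the +x side, so R = (50.20, 0.000). A1 meets ZR tangentially, so VR is at right angles to ZR, so V = R + (0, 12) = (50.20, 12.00). On A1, R sits at bearing -90° from V; a 57° counterclockwise sweep puts W at bearing -33°, so W = V + 12.0·(cos -33°, sin -33°) = (60.26, 5.464). Since A1 is tangent to WT there, VW ⟂ WT, so WT runs along (−sin -33°, cos -33°); with |WT| = 39.4, T = (81.72, 38.51). Then |ZT| = |T − Z| = 90.34.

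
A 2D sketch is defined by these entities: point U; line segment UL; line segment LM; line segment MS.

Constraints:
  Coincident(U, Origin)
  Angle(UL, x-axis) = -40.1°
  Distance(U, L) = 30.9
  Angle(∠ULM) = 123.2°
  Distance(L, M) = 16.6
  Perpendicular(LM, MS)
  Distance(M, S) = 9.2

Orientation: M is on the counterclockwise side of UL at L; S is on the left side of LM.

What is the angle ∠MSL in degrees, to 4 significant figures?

61.00°

U is at the origin; UL runs at -40.1° with length 30.9, so L = 30.9·(cos -40.1°, sin -40.1°) = (23.64, -19.90). ∠ULM = 123.2°, so LM runs at -40.1° + (180° − 123.2°) = 16.70° from the x-axis; with |LM| = 16.6, M = L + 16.6·(cos 16.70°, sin 16.70°) = (39.54, -15.13). The perpendicularity gives MS at right angles to LM; with |MS| = 9.2 on the left of LM, S = M + 9.2·(-0.2874, 0.9578) = (36.89, -6.321). Then cos ∠MSL = SM·SL / (|SM||SL|), giving 61.00°.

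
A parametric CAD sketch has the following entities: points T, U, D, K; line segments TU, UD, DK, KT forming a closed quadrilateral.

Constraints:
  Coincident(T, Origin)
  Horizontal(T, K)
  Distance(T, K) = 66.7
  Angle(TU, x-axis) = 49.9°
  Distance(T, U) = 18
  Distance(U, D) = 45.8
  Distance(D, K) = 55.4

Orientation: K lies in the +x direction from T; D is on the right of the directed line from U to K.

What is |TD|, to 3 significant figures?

37.4

T is at the origin; TK is horizontal with |TK| = 66.7 and K in +x, so K = (66.7, 0). TU runs at 49.9° with |TU| = 18.0, so U = (11.6, 13.8). D is determined by |UD| = 45.8 and |DK| = 55.4 together: it lies at the intersection of circle(U, 45.8) and circle(K, 55.4). With |UK| = 56.8, the foot of the radical line on UK is 19.8 from U and the perpendicular offset is √(45.8² − 19.8²) = 41.3. Taking the right-of-UK solution: D = (20.8, -31.1).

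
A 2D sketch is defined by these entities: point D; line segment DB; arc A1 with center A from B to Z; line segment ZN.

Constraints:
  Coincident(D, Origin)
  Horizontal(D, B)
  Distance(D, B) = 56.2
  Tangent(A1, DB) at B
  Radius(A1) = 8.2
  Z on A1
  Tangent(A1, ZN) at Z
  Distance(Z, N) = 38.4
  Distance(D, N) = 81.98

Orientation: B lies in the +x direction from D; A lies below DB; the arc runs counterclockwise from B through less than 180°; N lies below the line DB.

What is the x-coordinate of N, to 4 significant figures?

68.12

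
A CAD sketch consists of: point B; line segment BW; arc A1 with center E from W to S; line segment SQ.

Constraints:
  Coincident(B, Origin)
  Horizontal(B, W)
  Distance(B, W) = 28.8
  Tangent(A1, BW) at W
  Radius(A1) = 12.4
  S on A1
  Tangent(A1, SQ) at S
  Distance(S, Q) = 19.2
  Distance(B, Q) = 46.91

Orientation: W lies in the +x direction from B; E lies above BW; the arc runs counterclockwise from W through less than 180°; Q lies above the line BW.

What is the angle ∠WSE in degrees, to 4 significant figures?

31.43°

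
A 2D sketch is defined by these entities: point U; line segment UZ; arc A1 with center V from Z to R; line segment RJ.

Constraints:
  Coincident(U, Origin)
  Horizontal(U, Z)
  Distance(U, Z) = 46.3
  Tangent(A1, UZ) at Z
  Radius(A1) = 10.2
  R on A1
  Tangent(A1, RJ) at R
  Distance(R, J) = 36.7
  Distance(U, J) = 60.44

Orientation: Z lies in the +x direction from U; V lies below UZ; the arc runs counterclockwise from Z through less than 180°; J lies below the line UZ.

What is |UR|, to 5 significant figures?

37.639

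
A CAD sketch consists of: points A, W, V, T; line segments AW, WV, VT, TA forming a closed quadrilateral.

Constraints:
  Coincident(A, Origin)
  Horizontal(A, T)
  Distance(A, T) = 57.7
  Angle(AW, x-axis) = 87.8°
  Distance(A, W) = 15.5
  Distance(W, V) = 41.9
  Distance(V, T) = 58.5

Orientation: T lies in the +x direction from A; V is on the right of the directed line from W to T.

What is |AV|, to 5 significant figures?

26.684

A is at the origin; A and T share the same y with |AT| = 57.7 and T in +x, so T = (57.7, 0). AW runs at 87.8° with |AW| = 15.5, so W = (0.59501, 15.489). V is determined by |WV| = 41.9 and |VT| = 58.5 together: it lies at the intersection of circle(W, 41.9) and circle(T, 58.5). With |WT| = 59.168, the foot of the radical line on WT is 15.500 from W and the perpendicular offset is √(41.9² − 15.500²) = 38.928. Taking the right-of-WT solution: V = (5.3646, -26.139).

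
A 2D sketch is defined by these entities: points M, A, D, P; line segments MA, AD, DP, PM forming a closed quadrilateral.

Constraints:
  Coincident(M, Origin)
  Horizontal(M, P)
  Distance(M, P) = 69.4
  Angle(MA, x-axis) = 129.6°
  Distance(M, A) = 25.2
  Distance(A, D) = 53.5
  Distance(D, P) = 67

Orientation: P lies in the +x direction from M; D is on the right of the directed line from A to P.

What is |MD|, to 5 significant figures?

29.354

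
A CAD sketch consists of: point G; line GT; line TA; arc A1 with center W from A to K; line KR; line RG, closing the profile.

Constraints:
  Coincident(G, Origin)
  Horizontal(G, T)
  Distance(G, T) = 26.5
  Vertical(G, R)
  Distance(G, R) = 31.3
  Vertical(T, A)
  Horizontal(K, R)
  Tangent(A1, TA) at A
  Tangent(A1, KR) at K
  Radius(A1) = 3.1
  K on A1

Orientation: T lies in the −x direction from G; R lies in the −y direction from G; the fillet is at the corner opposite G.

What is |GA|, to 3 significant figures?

38.7

G is at the origin; G and T share the same y with |GT| = 26.5 and T on the −x side, so T = (-26.5, 0.00). G and R share the same x with |GR| = 31.3 and R on the −y side, so R = (0.00, -31.3). The virtual corner opposite G is at (-26.5, -31.3). The tangent condition forces WA to be normal to TA and the tangent condition forces WK to be normal to KR, with radius 3.1, so the center W sits 3.1 in from both sides at W = (-23.4, -28.2). That places the tangent points at A = (-26.5, -28.2) on TA and K = (-23.4, -31.3) on KR. Then |GA| = |A − G| = 38.7.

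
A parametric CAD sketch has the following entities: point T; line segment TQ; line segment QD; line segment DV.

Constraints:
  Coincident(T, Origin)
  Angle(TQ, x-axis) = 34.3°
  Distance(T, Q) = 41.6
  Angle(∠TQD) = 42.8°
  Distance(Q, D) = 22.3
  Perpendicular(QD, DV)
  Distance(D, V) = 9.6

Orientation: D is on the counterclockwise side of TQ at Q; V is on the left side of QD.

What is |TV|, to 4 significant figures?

20.40

T is at the origin; TQ runs at 34.3° with length 41.6, so Q = 41.6·(cos 34.3°, sin 34.3°) = (34.37, 23.44). ∠TQD = 42.8°, so QD runs at 34.3° + (180° − 42.8°) = 171.5° from the x-axis; with |QD| = 22.3, D = Q + 22.3·(cos 171.5°, sin 171.5°) = (12.31, 26.74). QD ⟂ DV; with |DV| = 9.6 on the left of QD, V = D + 9.6·(-0.1478, -0.9890) = (10.89, 17.24). Then |TV| = |V − T| = 20.40.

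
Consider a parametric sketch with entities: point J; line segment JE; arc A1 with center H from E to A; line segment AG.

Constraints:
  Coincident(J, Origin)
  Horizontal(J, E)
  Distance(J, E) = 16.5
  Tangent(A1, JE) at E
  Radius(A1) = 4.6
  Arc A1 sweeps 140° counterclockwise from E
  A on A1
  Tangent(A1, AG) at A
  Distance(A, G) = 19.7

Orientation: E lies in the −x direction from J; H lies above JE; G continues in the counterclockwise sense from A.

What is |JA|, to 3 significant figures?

15.8

J is at the origin; JE is horizontal with |JE| = 16.5 and E on the −x side, so E = (-16.5, 0.00). A1 meets JE tangentially, so HE is at right angles to JE, so H = E + (0, 4.6) = (-16.5, 4.60). On A1, E sits at bearing -90° from H; a 140° counterclockwise sweep puts A at bearing 50°, so A = H + 4.6·(cos 50°, sin 50°) = (-13.5, 8.12). Then |JA| = |A − J| = 15.8.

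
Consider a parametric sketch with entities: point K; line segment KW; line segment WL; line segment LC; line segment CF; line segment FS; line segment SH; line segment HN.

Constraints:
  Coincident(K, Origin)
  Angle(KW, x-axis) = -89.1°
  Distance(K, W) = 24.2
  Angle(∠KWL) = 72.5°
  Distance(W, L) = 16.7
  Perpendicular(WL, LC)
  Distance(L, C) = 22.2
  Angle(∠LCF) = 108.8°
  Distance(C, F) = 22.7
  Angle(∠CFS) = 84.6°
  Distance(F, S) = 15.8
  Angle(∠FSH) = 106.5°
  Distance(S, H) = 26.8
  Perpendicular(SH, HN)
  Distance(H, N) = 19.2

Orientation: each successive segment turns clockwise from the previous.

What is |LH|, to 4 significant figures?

2.073

∠CFS = 84.6° gives FS at -93.20° from the x-axis; with |FS| = 15.8, S = (12.52, -13.06). ∠FSH = 106.5° gives SH at -166.7° from the x-axis; with |SH| = 26.8, H = (-13.56, -19.22). Then |LH| = |H − L| = 2.073.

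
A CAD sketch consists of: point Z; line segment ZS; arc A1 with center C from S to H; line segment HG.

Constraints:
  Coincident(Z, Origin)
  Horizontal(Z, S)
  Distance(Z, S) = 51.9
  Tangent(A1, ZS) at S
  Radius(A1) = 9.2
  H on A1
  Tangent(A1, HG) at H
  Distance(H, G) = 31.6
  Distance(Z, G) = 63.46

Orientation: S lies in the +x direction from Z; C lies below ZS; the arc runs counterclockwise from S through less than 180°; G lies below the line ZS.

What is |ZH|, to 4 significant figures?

44.11

Z is at the origin; ZS is horizontal with |ZS| = 51.9 and S on the +x side, so S = (51.90, 0.000). Tangency of A1 to ZS means the radius CS is perpendicular to ZS, so C = S + (0, -9.2) = (51.90, -9.200). Since CH ⟂ HG (tangency), |CG| = √(9.2² + 31.6²) = 32.91 regardless of where H sits on A1. So G lies on both circle(Z, 63.46) and circle(C, 32.91); the below-ZS intersection is G = (47.71, -41.84). H is the foot of the tangent from G: H = (42.81, -10.63).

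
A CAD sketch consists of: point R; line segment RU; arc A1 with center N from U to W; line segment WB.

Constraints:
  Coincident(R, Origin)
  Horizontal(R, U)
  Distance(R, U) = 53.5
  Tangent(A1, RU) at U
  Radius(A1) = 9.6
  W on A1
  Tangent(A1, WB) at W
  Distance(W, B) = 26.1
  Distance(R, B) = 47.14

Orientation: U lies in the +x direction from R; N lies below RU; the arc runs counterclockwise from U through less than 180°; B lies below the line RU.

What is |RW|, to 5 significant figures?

44.920

R is at the origin; R and U share the same y with |RU| = 53.5 and U on the +x side, so U = (53.500, 0.0000). Tangency of A1 to RU means the radius NU is perpendicular to RU, so N = U + (0, -9.6) = (53.500, -9.6000). Since NW ⟂ WB (tangency), |NB| = √(9.6² + 26.1²) = 27.810 regardless of where W sits on A1. So B lies on both circle(R, 47.14) and circle(N, 27.810); the below-RU intersection is B = (35.609, -30.890). W is the foot of the tangent from B: W = (44.470, -6.3406).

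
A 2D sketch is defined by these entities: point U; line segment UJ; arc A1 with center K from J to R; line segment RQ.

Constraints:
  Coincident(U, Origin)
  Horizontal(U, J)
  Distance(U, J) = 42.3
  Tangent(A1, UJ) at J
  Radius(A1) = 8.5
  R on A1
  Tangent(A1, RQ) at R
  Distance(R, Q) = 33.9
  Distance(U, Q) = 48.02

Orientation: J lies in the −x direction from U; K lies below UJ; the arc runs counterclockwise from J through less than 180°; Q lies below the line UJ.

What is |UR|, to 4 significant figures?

50.75

Checks: |KJ| = 8.500 ✓; |KR| = 8.500 ✓; ∠(KR, RQ) = 90.00° ✓; |RQ| = 33.90 ✓; |UQ| = 48.02 ✓.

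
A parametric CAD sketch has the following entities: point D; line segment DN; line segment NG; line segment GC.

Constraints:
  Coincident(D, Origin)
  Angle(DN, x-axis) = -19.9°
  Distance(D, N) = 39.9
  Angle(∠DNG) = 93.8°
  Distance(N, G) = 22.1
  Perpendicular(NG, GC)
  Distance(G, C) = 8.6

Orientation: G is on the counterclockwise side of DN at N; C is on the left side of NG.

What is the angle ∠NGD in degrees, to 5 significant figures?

58.138°

D is at the origin; DN runs at -19.9° with length 39.9, so N = 39.9·(cos -19.9°, sin -19.9°) = (37.517, -13.581). ∠DNG = 93.8°, so NG runs at -19.9° + (180° − 93.8°) = 66.300° from the x-axis; with |NG| = 22.1, G = N + 22.1·(cos 66.300°, sin 66.300°) = (46.401, 6.6550). Then cos ∠NGD = GN·GD / (|GN||GD|), giving 58.138°.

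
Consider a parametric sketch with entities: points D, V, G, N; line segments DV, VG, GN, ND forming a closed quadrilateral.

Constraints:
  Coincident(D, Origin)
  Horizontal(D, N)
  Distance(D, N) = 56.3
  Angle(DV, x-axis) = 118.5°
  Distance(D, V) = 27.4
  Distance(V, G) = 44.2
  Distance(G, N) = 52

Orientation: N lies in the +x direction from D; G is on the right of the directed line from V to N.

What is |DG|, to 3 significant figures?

16.8

Checks: |VG| = 44.20 ✓; |GN| = 52.00 ✓.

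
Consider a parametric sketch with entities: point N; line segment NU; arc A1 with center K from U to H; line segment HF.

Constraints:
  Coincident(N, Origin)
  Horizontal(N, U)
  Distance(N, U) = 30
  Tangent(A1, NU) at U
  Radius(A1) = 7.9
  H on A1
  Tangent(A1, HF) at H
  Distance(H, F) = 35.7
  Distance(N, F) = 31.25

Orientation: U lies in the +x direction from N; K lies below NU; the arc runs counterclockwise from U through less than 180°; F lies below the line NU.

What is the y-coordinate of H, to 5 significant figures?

-3.0426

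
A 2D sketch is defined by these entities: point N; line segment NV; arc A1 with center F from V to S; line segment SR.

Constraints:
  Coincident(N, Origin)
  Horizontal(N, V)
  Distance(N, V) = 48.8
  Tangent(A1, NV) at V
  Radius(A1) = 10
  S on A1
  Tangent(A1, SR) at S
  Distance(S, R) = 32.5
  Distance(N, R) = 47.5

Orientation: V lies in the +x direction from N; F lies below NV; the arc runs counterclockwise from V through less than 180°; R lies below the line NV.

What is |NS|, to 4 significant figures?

39.91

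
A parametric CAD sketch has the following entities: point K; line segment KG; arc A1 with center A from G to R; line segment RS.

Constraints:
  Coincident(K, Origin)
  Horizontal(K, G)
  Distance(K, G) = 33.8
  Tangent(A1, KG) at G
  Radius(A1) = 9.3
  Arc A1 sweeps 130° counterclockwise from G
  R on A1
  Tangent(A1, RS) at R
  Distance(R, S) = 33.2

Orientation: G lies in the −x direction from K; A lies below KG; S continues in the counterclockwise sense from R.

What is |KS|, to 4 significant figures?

45.18

K is at the origin; K and G share the same y with |KG| = 33.8 and G on the −x side, so G = (-33.80, 0.000). A1 meets KG tangentially, so AG is at right angles to KG, so A = G + (0, -9.3) = (-33.80, -9.300). On A1, G sits at bearing 90° from A; a 130° counterclockwise sweep puts R at bearing 220°, so R = A + 9.3·(cos 220°, sin 220°) = (-40.92, -15.28). Tangency of A1 to RS means the radius AR is perpendicular to RS, so RS runs along (−sin 220°, cos 220°); with |RS| = 33.2, S = (-19.58, -40.71). Then |KS| = |S − K| = 45.18.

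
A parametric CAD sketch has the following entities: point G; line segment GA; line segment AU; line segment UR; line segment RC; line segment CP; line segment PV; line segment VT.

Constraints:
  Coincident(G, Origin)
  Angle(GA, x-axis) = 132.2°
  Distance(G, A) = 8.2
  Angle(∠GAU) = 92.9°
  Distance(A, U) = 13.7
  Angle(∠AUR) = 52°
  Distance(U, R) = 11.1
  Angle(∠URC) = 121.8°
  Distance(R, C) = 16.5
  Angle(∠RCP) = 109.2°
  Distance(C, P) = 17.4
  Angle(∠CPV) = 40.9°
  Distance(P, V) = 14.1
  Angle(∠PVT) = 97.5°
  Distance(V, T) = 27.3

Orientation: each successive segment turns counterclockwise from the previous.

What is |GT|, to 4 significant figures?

20.38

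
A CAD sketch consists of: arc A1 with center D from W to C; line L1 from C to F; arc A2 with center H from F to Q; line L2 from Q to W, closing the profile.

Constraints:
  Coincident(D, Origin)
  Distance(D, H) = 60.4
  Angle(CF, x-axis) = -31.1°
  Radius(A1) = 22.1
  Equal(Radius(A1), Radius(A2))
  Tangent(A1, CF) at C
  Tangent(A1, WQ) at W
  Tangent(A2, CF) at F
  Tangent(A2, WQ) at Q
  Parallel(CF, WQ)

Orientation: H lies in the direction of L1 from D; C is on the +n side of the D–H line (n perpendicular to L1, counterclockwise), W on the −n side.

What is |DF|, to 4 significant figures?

64.32

The slot axis is L1's direction at -31.1°, so u = (cos -31.1°, sin -31.1°) = (0.8563, -0.5165) and n = (−sin -31.1°, cos -31.1°) = (0.5165, 0.8563). D is at the origin and H lies 60.4 along u from D, so H = 60.4·u = (51.72, -31.20). Tangency of A1 to both parallel lines with radius 22.1 puts C and W at D ± 22.1·n: C = (11.42, 18.92), W = (-11.42, -18.92). Equal radii place F and Q the same way about H: F = H + 22.1·n = (63.13, -12.28), Q = H − 22.1·n = (40.30, -50.12). Then |DF| = |F − D| = 64.32.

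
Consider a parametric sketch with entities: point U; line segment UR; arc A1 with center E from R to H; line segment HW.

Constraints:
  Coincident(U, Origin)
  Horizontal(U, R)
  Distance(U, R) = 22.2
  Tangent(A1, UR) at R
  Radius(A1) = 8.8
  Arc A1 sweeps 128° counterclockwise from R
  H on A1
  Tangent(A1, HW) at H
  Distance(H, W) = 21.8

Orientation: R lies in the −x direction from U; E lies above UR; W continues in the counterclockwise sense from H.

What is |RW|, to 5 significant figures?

32.060

U is at the origin; U and R share the same y with |UR| = 22.2 and R on the −x side, so R = (-22.200, 0.0000). Tangency of A1 to UR means the radius ER is perpendicular to UR, so E = R + (0, 8.8) = (-22.200, 8.8000). On A1, R sits at bearing -90° from E; a 128° counterclockwise sweep puts H at bearing 38°, so H = E + 8.8·(cos 38°, sin 38°) = (-15.266, 14.218). A1 meets HW tangentially, so EH is at right angles to HW, so HW runs along (−sin 38°, cos 38°); with |HW| = 21.8, W = (-28.687, 31.396). Then |RW| = |W − R| = 32.060.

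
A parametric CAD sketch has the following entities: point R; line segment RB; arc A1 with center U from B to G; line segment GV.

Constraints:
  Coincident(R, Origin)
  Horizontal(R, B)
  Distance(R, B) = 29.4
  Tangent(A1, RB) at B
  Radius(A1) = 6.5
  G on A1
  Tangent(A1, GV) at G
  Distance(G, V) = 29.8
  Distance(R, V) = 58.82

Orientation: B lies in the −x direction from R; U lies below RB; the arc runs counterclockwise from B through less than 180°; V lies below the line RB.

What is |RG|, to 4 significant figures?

34.66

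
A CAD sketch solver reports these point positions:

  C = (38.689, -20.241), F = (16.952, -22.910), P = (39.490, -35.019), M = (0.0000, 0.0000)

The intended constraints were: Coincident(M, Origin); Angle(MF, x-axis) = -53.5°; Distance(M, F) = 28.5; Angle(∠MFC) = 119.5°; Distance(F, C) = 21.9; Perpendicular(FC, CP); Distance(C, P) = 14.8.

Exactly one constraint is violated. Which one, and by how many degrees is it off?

Perpendicular(FC, CP) — off by 3.90°.

M = (0.00, 0.00) ✓; MF at -53.50° ✓; |MF| = 28.50 ✓; ∠MFC = 119.5° ✓; |FC| = 21.90 ✓; ∠(FC, CP) = 93.90° ✗; |CP| = 14.80 ✓.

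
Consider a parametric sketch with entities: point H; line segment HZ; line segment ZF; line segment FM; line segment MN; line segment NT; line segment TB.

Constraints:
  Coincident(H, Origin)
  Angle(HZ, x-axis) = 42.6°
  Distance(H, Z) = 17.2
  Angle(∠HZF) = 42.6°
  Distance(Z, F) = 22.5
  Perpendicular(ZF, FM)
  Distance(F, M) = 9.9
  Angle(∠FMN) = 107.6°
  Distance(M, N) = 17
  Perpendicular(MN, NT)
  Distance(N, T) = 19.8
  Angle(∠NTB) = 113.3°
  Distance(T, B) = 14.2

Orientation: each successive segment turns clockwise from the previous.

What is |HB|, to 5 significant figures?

24.825

H is at the origin; HZ runs at 42.6° with length 17.2, so Z = (12.661, 11.642). ∠HZF = 42.6° gives ZF at -94.800° from the x-axis; with |ZF| = 22.5, F = (10.778, -10.779). ZF is perpendicular to FM, so FM runs at 175.20°; with |FM| = 9.9, M = (0.91284, -9.9504). ∠FMN = 107.6° gives MN at 102.80° from the x-axis; with |MN| = 17.0, N = (-2.8535, 6.6271). The perpendicularity gives NT at right angles to MN, so NT runs at 12.800°; with |NT| = 19.8, T = (16.454, 11.014). ∠NTB = 113.3° gives TB at -53.900° from the x-axis; with |TB| = 14.2, B = (24.821, -0.45967). Then |HB| = |B − H| = 24.825.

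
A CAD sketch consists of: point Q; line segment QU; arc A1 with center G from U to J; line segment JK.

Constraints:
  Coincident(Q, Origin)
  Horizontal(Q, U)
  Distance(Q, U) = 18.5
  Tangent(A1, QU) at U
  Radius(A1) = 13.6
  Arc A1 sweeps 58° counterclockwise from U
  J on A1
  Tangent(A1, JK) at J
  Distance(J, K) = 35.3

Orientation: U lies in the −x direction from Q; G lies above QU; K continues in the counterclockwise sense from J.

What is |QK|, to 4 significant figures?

38.18

Q is at the origin; Q and U share the same y with |QU| = 18.5 and U on the −x side, so U = (-18.50, 0.000). Since A1 is tangent to QU there, GU ⟂ QU, so G = U + (0, 13.6) = (-18.50, 13.60). On A1, U sits at bearing -90° from G; a 58° counterclockwise sweep puts J at bearing -32°, so J = G + 13.6·(cos -32°, sin -32°) = (-6.967, 6.393). A1 meets JK tangentially, so GJ is at right angles to JK, so JK runs along (−sin -32°, cos -32°); with |JK| = 35.3, K = (11.74, 36.33). Then |QK| = |K − Q| = 38.18.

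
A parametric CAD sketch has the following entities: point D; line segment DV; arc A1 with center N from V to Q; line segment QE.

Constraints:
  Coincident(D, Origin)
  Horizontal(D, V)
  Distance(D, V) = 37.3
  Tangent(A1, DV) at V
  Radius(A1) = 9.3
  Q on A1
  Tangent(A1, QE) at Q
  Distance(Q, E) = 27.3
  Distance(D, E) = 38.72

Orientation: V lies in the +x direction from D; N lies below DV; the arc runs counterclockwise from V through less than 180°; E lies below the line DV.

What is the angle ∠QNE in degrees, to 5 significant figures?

71.188°

Checks: |NQ| = 9.300 ✓; ∠(NQ, QE) = 90.00° ✓; |QE| = 27.30 ✓; |DE| = 38.72 ✓.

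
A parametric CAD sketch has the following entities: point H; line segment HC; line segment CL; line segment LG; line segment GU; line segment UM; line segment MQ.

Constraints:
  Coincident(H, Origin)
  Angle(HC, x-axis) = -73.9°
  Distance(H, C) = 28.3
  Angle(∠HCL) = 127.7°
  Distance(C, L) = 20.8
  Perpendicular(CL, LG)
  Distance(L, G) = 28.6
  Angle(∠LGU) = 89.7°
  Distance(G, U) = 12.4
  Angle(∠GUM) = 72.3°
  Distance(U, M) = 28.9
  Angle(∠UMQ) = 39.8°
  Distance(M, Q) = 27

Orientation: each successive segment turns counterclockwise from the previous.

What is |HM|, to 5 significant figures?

40.684

∠LGU = 89.7° gives GU at 158.70° from the x-axis; with |GU| = 12.4, U = (26.163, -3.7511). ∠GUM = 72.3° gives UM at -93.600° from the x-axis; with |UM| = 28.9, M = (24.348, -32.594). Then |HM| = |M − H| = 40.684.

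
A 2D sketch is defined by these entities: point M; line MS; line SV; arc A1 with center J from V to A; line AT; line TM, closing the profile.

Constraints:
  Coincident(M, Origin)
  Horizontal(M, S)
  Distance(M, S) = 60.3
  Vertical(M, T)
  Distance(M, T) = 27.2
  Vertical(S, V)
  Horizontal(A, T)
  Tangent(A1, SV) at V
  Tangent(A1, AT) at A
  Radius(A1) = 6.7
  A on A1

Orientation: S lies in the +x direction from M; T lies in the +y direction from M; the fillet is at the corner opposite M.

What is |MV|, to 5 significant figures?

63.689

M is at the origin; M and S share the same y with |MS| = 60.3 and S on the +x side, so S = (60.300, 0.0000). M and T share the same x with |MT| = 27.2 and T on the +y side, so T = (0.0000, 27.200). The virtual corner opposite M is at (60.300, 27.200). The tangent condition forces JV to be normal to SV and since A1 is tangent to AT there, JA ⟂ AT, with radius 6.7, so the center J sits 6.7 in from both sides at J = (53.600, 20.500). That places the tangent points at V = (60.300, 20.500) on SV and A = (53.600, 27.200) on AT. Then |MV| = |V − M| = 63.689.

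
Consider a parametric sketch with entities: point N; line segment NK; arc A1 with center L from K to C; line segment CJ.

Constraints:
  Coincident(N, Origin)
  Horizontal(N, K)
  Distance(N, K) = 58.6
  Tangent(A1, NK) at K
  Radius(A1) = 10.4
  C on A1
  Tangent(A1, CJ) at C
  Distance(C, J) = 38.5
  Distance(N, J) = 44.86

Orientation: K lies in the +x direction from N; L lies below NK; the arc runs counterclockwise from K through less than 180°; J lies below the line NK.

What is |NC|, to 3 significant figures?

50.4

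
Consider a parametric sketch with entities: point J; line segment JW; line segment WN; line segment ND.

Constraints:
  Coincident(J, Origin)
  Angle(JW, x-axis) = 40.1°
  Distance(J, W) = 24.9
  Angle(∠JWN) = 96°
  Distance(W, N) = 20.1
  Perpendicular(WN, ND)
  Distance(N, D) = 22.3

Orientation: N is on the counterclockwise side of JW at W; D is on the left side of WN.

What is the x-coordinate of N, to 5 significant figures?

7.7777

J is at the origin; JW runs at 40.1° with length 24.9, so W = 24.9·(cos 40.1°, sin 40.1°) = (19.047, 16.039). ∠JWN = 96.0°, so WN runs at 40.1° + (180° − 96.0°) = 124.10° from the x-axis; with |WN| = 20.1, N = W + 20.1·(cos 124.10°, sin 124.10°) = (7.7777, 32.683). So N.x = 7.7777.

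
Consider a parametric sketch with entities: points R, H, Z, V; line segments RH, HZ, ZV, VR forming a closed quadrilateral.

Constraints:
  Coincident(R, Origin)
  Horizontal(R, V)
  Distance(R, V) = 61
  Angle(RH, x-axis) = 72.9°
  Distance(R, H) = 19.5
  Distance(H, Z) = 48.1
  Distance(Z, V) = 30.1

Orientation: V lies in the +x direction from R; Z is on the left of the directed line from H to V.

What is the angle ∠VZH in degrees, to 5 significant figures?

93.606°

Checks: |HZ| = 48.10 ✓; |ZV| = 30.10 ✓.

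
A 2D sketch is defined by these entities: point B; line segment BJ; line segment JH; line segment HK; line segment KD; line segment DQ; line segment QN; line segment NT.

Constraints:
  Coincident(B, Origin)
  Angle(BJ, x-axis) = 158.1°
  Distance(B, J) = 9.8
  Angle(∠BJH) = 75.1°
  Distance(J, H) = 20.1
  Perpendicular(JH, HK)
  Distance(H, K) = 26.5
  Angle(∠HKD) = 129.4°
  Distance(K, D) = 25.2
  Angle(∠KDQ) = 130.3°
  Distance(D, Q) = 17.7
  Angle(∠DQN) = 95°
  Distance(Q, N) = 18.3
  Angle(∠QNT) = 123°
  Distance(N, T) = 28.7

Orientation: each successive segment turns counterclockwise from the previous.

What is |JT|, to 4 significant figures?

12.91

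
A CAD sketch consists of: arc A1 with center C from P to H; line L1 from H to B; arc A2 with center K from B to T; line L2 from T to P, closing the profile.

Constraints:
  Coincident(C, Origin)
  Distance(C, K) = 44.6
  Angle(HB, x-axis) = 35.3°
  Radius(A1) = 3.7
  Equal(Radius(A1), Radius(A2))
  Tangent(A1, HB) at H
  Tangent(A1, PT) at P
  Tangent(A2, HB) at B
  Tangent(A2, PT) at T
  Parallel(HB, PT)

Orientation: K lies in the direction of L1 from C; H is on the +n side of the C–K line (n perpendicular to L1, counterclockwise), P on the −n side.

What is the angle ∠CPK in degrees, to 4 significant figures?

85.26°

The slot axis is L1's direction at 35.3°, so u = (cos 35.3°, sin 35.3°) = (0.8161, 0.5779) and n = (−sin 35.3°, cos 35.3°) = (-0.5779, 0.8161). C is at the origin and K lies 44.6 along u from C, so K = 44.6·u = (36.40, 25.77). Tangency of A1 to both parallel lines with radius 3.7 puts H and P at C ± 3.7·n: H = (-2.138, 3.020), P = (2.138, -3.020). Then cos ∠CPK = PC·PK / (|PC||PK|), giving 85.26°.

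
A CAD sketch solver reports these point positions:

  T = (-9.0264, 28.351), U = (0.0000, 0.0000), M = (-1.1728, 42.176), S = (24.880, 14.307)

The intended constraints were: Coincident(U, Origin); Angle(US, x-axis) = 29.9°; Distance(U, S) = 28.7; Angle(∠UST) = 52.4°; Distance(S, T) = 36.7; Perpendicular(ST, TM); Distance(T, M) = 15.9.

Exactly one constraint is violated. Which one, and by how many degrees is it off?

Perpendicular(ST, TM) — off by 7.10°.

U = (0.00, 0.00) ✓; US at 29.90° ✓; |US| = 28.70 ✓; ∠UST = 52.40° ✓; |ST| = 36.70 ✓; ∠(ST, TM) = 97.10° ✗; |TM| = 15.90 ✓.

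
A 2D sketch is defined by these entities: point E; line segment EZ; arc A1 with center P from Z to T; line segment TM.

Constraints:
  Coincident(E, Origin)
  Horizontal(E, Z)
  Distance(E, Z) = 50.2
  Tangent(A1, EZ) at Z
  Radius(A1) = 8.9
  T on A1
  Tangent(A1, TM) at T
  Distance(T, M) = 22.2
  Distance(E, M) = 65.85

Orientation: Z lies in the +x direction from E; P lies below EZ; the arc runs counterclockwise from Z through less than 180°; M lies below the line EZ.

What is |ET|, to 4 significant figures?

45.82

E is at the origin; EZ is horizontal with |EZ| = 50.2 and Z on the +x side, so Z = (50.20, 0.000). A1 meets EZ tangentially, so PZ is at right angles to EZ, so P = Z + (0, -8.9) = (50.20, -8.900). Since PT ⟂ TM (tangency), |PM| = √(8.9² + 22.2²) = 23.92 regardless of where T sits on A1. So M lies on both circle(E, 65.85) and circle(P, 23.92); the below-EZ intersection is M = (57.78, -31.58). T is the foot of the tangent from M: T = (43.41, -14.66).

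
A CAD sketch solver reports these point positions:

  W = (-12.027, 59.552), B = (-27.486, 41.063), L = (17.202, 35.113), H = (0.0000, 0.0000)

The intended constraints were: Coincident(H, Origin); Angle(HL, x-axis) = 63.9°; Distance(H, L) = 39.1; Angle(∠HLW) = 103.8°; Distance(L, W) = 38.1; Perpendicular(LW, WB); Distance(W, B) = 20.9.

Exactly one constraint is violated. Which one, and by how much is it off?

Distance(W, B) = 20.9 — off by 3.20.

H = (0.00, 0.00) ✓; HL at 63.90° ✓; |HL| = 39.10 ✓; ∠HLW = 103.8° ✓; |LW| = 38.10 ✓; ∠(LW, WB) = 90.00° ✓; |WB| = 24.10 ✗.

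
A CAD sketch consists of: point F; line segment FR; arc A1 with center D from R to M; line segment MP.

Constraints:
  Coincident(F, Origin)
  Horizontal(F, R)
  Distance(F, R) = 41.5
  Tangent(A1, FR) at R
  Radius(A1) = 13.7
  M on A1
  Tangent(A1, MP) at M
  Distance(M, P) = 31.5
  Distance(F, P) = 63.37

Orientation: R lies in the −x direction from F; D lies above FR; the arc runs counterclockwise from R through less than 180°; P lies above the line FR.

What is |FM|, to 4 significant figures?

34.65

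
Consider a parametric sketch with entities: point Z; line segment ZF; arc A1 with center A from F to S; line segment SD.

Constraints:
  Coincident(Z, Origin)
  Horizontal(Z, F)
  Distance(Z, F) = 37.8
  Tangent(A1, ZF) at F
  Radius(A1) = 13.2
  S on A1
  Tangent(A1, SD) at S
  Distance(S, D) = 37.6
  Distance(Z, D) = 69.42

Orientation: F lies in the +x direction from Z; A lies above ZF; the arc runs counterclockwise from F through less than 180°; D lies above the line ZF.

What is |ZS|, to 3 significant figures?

53.0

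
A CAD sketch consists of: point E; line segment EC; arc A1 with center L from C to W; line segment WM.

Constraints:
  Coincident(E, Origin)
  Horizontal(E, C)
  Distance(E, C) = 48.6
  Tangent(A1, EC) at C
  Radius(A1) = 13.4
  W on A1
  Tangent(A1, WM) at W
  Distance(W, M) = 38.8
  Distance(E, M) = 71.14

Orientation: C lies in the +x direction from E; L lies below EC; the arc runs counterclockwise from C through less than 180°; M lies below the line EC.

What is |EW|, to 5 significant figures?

39.486

E is at the origin; E and C share the same y with |EC| = 48.6 and C on the +x side, so C = (48.600, 0.0000). Tangency of A1 to EC means the radius LC is perpendicular to EC, so L = C + (0, -13.4) = (48.600, -13.400). Since LW ⟂ WM (tangency), |LM| = √(13.4² + 38.8²) = 41.049 regardless of where W sits on A1. So M lies on both circle(E, 71.14) and circle(L, 41.049); the below-EC intersection is M = (45.891, -54.359). W is the foot of the tangent from M: W = (35.673, -16.929).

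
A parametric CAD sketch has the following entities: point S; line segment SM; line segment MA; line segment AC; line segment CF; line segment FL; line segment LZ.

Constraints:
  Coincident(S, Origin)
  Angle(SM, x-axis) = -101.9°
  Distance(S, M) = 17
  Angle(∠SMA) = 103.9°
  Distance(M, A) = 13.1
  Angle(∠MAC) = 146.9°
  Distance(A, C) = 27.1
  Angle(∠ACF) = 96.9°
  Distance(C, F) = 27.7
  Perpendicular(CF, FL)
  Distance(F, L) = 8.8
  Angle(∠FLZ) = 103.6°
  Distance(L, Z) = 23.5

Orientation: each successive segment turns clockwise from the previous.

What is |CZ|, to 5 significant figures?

15.127

The perpendicularity gives FL at right angles to CF, so FL runs at -24.200°; with |FL| = 8.8, L = (-20.421, 18.565). ∠FLZ = 103.6° gives LZ at -100.60° from the x-axis; with |LZ| = 23.5, Z = (-24.744, -4.5344). Then |CZ| = |Z − C| = 15.127.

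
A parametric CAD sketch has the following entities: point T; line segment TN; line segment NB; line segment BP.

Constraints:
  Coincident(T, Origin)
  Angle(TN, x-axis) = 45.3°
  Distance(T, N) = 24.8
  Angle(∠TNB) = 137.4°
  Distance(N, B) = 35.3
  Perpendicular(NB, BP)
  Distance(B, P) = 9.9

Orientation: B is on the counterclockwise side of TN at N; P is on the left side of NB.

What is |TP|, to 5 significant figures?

53.996

T is at the origin; TN runs at 45.3° with length 24.8, so N = 24.8·(cos 45.3°, sin 45.3°) = (17.444, 17.628). ∠TNB = 137.4°, so NB runs at 45.3° + (180° − 137.4°) = 87.900° from the x-axis; with |NB| = 35.3, B = N + 35.3·(cos 87.900°, sin 87.900°) = (18.738, 52.904). NB is perpendicular to BP; with |BP| = 9.9 on the left of NB, P = B + 9.9·(-0.99933, 0.036644) = (8.8444, 53.267). Then |TP| = |P − T| = 53.996.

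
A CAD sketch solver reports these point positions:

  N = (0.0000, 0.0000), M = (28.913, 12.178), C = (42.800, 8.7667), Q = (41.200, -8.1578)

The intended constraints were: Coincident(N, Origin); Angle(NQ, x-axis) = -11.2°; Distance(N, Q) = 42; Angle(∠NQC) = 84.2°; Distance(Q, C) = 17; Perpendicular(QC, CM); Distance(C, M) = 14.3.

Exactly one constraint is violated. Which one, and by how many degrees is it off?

Perpendicular(QC, CM) — off by 8.40°.

N = (0.00, 0.00) ✓; NQ at -11.20° ✓; |NQ| = 42.00 ✓; ∠NQC = 84.20° ✓; |QC| = 17.00 ✓; ∠(QC, CM) = 81.60° ✗; |CM| = 14.30 ✓.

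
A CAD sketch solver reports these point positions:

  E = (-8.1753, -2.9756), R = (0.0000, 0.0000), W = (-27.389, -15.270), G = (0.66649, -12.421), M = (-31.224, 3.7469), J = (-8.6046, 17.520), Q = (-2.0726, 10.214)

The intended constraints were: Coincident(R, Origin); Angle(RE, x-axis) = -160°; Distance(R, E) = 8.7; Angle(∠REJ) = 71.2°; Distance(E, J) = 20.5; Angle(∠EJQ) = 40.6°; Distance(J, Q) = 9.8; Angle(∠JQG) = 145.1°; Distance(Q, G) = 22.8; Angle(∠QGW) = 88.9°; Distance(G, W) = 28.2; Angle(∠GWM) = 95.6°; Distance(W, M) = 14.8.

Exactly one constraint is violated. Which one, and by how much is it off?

Distance(W, M) = 14.8 — off by 4.60.

R = (0.00, 0.00) ✓; RE at -160.0° ✓; |RE| = 8.700 ✓; ∠REJ = 71.20° ✓; |EJ| = 20.50 ✓; ∠EJQ = 40.60° ✓; |JQ| = 9.800 ✓; ∠JQG = 145.1° ✓; |QG| = 22.80 ✓; ∠QGW = 88.90° ✓; |GW| = 28.20 ✓; ∠GWM = 95.60° ✓; |WM| = 19.40 ✗.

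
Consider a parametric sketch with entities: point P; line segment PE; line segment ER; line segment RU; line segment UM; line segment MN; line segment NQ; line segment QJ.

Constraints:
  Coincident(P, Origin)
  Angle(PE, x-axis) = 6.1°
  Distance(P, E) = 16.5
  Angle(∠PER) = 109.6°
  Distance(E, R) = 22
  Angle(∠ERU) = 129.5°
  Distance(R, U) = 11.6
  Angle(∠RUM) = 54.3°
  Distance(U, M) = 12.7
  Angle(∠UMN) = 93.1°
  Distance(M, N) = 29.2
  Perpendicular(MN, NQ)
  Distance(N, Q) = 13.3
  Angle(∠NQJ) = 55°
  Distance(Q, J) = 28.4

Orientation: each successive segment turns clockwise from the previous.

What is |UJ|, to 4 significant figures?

17.01

P is at the origin; PE runs at 6.1° with length 16.5, so E = (16.41, 1.753). ∠PER = 109.6° gives ER at -64.30° from the x-axis; with |ER| = 22.0, R = (25.95, -18.07). ∠ERU = 129.5° gives RU at -114.8° from the x-axis; with |RU| = 11.6, U = (21.08, -28.60). ∠RUM = 54.3° gives UM at 119.5° from the x-axis; with |UM| = 12.7, M = (14.83, -17.55). ∠UMN = 93.1° gives MN at 32.60° from the x-axis; with |MN| = 29.2, N = (39.43, -1.815). MN ⟂ NQ, so NQ runs at -57.40°; with |NQ| = 13.3, Q = (46.59, -13.02). ∠NQJ = 55.0° gives QJ at 177.6° from the x-axis; with |QJ| = 28.4, J = (18.22, -11.83). Then |UJ| = |J − U| = 17.01.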